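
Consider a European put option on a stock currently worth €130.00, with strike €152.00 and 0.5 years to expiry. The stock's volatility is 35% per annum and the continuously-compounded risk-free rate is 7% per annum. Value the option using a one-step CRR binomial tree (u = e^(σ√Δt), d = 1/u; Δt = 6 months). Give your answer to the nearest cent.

€23.91

CRR parameters: u = e^(σ√Δt) = e^(0.35·√0.5) = 1.2808, d = 1/u = 0.7808
Per-period rate: rΔt = 0.07·0.5 = 0.035, so R = e^0.035 = 1.0356
Risk-neutral probability p = (e^0.035 − 0.7808)/(1.2808 − 0.7808) = 0.2549/0.5000 = 0.5097
Terminal stock prices: S_u = 166.5, S_d = 101.5
Terminal payoffs (K − S): max(-14.5, 0) = 0, max(50.5, 0) = 50.5
Node 0 (S = 130): V_0 = e^(−0.035)·[0.5097·0.0000 + 0.4903·50.5012] = 23.9103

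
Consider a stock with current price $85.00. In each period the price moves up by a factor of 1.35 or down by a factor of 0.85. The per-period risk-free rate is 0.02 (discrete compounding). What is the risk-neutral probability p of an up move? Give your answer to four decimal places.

p = 0.3400

Risk-neutral probability p = (1 + 0.02 − 0.85)/(1.35 − 0.85) = 0.1700/0.5000 = 0.3400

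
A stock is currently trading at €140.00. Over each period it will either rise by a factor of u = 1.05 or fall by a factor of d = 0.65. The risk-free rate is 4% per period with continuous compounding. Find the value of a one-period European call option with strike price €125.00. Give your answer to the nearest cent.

Risk-neutral probability p = (e^0.04 − 0.65)/(1.05 − 0.65) = 0.3908/0.4000 = 0.9770
Terminal stock prices: S_u = 147, S_d = 91
Terminal payoffs (S − K): max(22, 0) = 22, max(-34, 0) = 0
Node 0 (S = 140): V_0 = e^(−0.04)·[0.9770·22.0000 + 0.0230·0.0000] = 20.6518

€20.65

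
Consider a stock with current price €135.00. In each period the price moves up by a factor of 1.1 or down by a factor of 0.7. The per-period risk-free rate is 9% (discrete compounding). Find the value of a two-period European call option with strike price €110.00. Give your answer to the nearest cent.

€42.69

Risk-neutral probability p = (1 + 0.09 − 0.7)/(1.1 − 0.7) = 0.3900/0.4000 = 0.9750
Terminal stock prices: S_uu = 163.4, S_ud = 103.9, S_dd = 66.15
Terminal payoffs (S − K): max(53.35, 0) = 53.35, max(-6.05, 0) = 0, max(-43.85, 0) = 0
Node u (S = 148.5): V_u = 1/1.09·[0.9750·53.3500 + 0.0250·0.0000] = 47.7213
Node d (S = 94.5): V_d = 1/1.09·[0.9750·0.0000 + 0.0250·0.0000] = 0.0000
Node 0 (S = 135): V_0 = 1/1.09·[0.9750·47.7213 + 0.0250·0.0000] = 42.6865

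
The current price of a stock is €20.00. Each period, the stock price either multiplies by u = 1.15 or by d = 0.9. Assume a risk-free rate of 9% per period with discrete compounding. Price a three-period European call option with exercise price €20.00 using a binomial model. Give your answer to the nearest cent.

Risk-neutral probability p = (1 + 0.09 − 0.9)/(1.15 − 0.9) = 0.1900/0.2500 = 0.7600
Terminal stock prices: S_uuu = 30.42, S_uud = 23.8, S_udd = 18.63, S_ddd = 14.58
Terminal payoffs (S − K): max(10.42, 0) = 10.42, max(3.805, 0) = 3.805, max(-1.37, 0) = 0, max(-5.42, 0) = 0
Node uu (S = 26.45): V_uu = 1/1.09·[0.7600·10.4175 + 0.2400·3.8050] = 8.1014
Node ud (S = 20.7): V_ud = 1/1.09·[0.7600·3.8050 + 0.2400·0.0000] = 2.6530
Node dd (S = 16.2): V_dd = 1/1.09·[0.7600·0.0000 + 0.2400·0.0000] = 0.0000
Node u (S = 23): V_u = 1/1.09·[0.7600·8.1014 + 0.2400·2.6530] = 6.2328
Node d (S = 18): V_d = 1/1.09·[0.7600·2.6530 + 0.2400·0.0000] = 1.8498
Node 0 (S = 20): V_0 = 1/1.09·[0.7600·6.2328 + 0.2400·1.8498] = 4.7531

€4.75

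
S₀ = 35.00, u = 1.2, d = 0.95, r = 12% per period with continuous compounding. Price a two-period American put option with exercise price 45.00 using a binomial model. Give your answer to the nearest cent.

Risk-neutral probability p = (e^0.12 − 0.95)/(1.2 − 0.95) = 0.1775/0.2500 = 0.7100
Terminal stock prices: S_uu = 50.4, S_ud = 39.9, S_dd = 31.59
Terminal payoffs (K − S): max(-5.4, 0) = 0, max(5.1, 0) = 5.1, max(13.41, 0) = 13.41
Node u (S = 42): continuation = e^(−0.12)·[0.7100·0.0000 + 0.2900·5.1000] = 1.3118; exercise value = 3.0000 > continuation, so V_u = 3.0000 (exercise)
Node d (S = 33.25): continuation = e^(−0.12)·[0.7100·5.1000 + 0.2900·13.4125] = 6.6614; exercise value = 11.7500 > continuation, so V_d = 11.7500 (exercise)
Node 0 (S = 35): continuation = e^(−0.12)·[0.7100·3.0000 + 0.2900·11.7500] = 4.9114; exercise value = 10.0000 > continuation, so V_0 = 10.0000 (exercise)

10.00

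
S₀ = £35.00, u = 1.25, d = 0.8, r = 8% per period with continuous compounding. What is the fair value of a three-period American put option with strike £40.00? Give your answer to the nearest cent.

Risk-neutral probability p = (e^0.08 − 0.8)/(1.25 − 0.8) = 0.2833/0.4500 = 0.6295
Terminal stock prices: S_uuu = 68.36, S_uud = 43.75, S_udd = 28, S_ddd = 17.92
Terminal payoffs (K − S): max(-28.36, 0) = 0, max(-3.75, 0) = 0, max(12, 0) = 12, max(22.08, 0) = 22.08
Node uu (S = 54.69): continuation = e^(−0.08)·[0.6295·0.0000 + 0.3705·0.0000] = 0.0000; exercise value = 0.0000 ≤ continuation, so V_uu = 0.0000
Node ud (S = 35): continuation = e^(−0.08)·[0.6295·0.0000 + 0.3705·12.0000] = 4.1039; exercise value = 5.0000 > continuation, so V_ud = 5.0000 (exercise)
Node dd (S = 22.4): continuation = e^(−0.08)·[0.6295·12.0000 + 0.3705·22.0800] = 14.5247; exercise value = 17.6000 > continuation, so V_dd = 17.6000 (exercise)
Node u (S = 43.75): continuation = e^(−0.08)·[0.6295·0.0000 + 0.3705·5.0000] = 1.7099; exercise value = 0.0000 ≤ continuation, so V_u = 1.7099
Node d (S = 28): continuation = e^(−0.08)·[0.6295·5.0000 + 0.3705·17.6000] = 8.9247; exercise value = 12.0000 > continuation, so V_d = 12.0000 (exercise)
Node 0 (S = 35): continuation = e^(−0.08)·[0.6295·1.7099 + 0.3705·12.0000] = 5.0976; exercise value = 5.0000 ≤ continuation, so V_0 = 5.0976

£5.10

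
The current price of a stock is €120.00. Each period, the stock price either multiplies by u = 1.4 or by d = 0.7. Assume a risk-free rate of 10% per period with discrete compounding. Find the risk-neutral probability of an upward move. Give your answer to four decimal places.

Risk-neutral probability p = (1 + 0.1 − 0.7)/(1.4 − 0.7) = 0.4000/0.7000 = 0.5714

p = 0.5714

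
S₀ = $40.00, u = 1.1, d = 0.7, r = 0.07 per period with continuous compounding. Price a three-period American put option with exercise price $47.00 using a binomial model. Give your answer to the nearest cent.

Risk-neutral probability p = (e^0.07 − 0.7)/(1.1 − 0.7) = 0.3725/0.4000 = 0.9313
Terminal stock prices: S_uuu = 53.24, S_uud = 33.88, S_udd = 21.56, S_ddd = 13.72
Terminal payoffs (K − S): max(-6.24, 0) = 0, max(13.12, 0) = 13.12, max(25.44, 0) = 25.44, max(33.28, 0) = 33.28
Node uu (S = 48.4): continuation = e^(−0.07)·[0.9313·0.0000 + 0.0687·13.1200] = 0.8408; exercise value = 0.0000 ≤ continuation, so V_uu = 0.8408
Node ud (S = 30.8): continuation = e^(−0.07)·[0.9313·13.1200 + 0.0687·25.4400] = 13.0225; exercise value = 16.2000 > continuation, so V_ud = 16.2000 (exercise)
Node dd (S = 19.6): continuation = e^(−0.07)·[0.9313·25.4400 + 0.0687·33.2800] = 24.2225; exercise value = 27.4000 > continuation, so V_dd = 27.4000 (exercise)
Node u (S = 44): continuation = e^(−0.07)·[0.9313·0.8408 + 0.0687·16.2000] = 1.7682; exercise value = 3.0000 > continuation, so V_u = 3.0000 (exercise)
Node d (S = 28): continuation = e^(−0.07)·[0.9313·16.2000 + 0.0687·27.4000] = 15.8225; exercise value = 19.0000 > continuation, so V_d = 19.0000 (exercise)
Node 0 (S = 40): continuation = e^(−0.07)·[0.9313·3.0000 + 0.0687·19.0000] = 3.8225; exercise value = 7.0000 > continuation, so V_0 = 7.0000 (exercise)

$7.00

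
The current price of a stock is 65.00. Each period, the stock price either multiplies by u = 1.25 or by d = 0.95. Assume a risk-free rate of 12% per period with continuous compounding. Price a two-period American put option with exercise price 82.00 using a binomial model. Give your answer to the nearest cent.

Risk-neutral probability p = (e^0.12 − 0.95)/(1.25 − 0.95) = 0.1775/0.3000 = 0.5917
Terminal stock prices: S_uu = 101.6, S_ud = 77.19, S_dd = 58.66
Terminal payoffs (K − S): max(-19.56, 0) = 0, max(4.812, 0) = 4.812, max(23.34, 0) = 23.34
Node u (S = 81.25): continuation = e^(−0.12)·[0.5917·0.0000 + 0.4083·4.8125] = 1.7429; exercise value = 0.7500 ≤ continuation, so V_u = 1.7429
Node d (S = 61.75): continuation = e^(−0.12)·[0.5917·4.8125 + 0.4083·23.3375] = 10.9775; exercise value = 20.2500 > continuation, so V_d = 20.2500 (exercise)
Node 0 (S = 65): continuation = e^(−0.12)·[0.5917·1.7429 + 0.4083·20.2500] = 8.2485; exercise value = 17.0000 > continuation, so V_0 = 17.0000 (exercise)

17.00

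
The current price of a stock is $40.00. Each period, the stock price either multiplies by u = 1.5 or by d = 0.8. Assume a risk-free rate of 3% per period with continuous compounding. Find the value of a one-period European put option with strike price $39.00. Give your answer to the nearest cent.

Risk-neutral probability p = (e^0.03 − 0.8)/(1.5 − 0.8) = 0.2305/0.7000 = 0.3292
Terminal stock prices: S_u = 60, S_d = 32
Terminal payoffs (K − S): max(-21, 0) = 0, max(7, 0) = 7
Node 0 (S = 40): V_0 = e^(−0.03)·[0.3292·0.0000 + 0.6708·7.0000] = 4.5567

$4.56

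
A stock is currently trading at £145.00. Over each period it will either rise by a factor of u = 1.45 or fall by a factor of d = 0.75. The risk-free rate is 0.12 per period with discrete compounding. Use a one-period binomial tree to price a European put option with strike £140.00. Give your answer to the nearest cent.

£13.15

Risk-neutral probability p = (1 + 0.12 − 0.75)/(1.45 − 0.75) = 0.3700/0.7000 = 0.5286
Terminal stock prices: S_u = 210.2, S_d = 108.8
Terminal payoffs (K − S): max(-70.25, 0) = 0, max(31.25, 0) = 31.25
Node 0 (S = 145): V_0 = 1/1.12·[0.5286·0.0000 + 0.4714·31.2500] = 13.1537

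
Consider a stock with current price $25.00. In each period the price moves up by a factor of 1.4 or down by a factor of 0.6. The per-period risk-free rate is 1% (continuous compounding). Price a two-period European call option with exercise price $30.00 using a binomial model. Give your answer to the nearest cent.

$4.89

Risk-neutral probability p = (e^0.01 − 0.6)/(1.4 − 0.6) = 0.4101/0.8000 = 0.5126
Terminal stock prices: S_uu = 49, S_ud = 21, S_dd = 9
Terminal payoffs (S − K): max(19, 0) = 19, max(-9, 0) = 0, max(-21, 0) = 0
Node u (S = 35): V_u = e^(−0.01)·[0.5126·19.0000 + 0.4874·0.0000] = 9.6418
Node d (S = 15): V_d = e^(−0.01)·[0.5126·0.0000 + 0.4874·0.0000] = 0.0000
Node 0 (S = 25): V_0 = e^(−0.01)·[0.5126·9.6418 + 0.4874·0.0000] = 4.8928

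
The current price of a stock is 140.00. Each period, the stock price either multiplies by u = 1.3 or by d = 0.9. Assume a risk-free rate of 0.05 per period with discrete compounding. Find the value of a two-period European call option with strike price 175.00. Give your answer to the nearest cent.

Risk-neutral probability p = (1 + 0.05 − 0.9)/(1.3 − 0.9) = 0.1500/0.4000 = 0.3750
Terminal stock prices: S_uu = 236.6, S_ud = 163.8, S_dd = 113.4
Terminal payoffs (S − K): max(61.6, 0) = 61.6, max(-11.2, 0) = 0, max(-61.6, 0) = 0
Node u (S = 182): V_u = 1/1.05·[0.3750·61.6000 + 0.6250·0.0000] = 22.0000
Node d (S = 126): V_d = 1/1.05·[0.3750·0.0000 + 0.6250·0.0000] = 0.0000
Node 0 (S = 140): V_0 = 1/1.05·[0.3750·22.0000 + 0.6250·0.0000] = 7.8571

7.86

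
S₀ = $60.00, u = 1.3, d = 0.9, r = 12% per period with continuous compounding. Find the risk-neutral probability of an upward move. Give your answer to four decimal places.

p = 0.5687

Risk-neutral probability p = (e^0.12 − 0.9)/(1.3 − 0.9) = 0.2275/0.4000 = 0.5687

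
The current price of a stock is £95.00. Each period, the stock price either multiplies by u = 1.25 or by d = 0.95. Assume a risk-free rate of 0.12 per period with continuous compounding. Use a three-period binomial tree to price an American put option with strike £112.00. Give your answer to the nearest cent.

£17.00

Risk-neutral probability p = (e^0.12 − 0.95)/(1.25 − 0.95) = 0.1775/0.3000 = 0.5917
Terminal stock prices: S_uuu = 185.5, S_uud = 141, S_udd = 107.2, S_ddd = 81.45
Terminal payoffs (K − S): max(-73.55, 0) = 0, max(-29.02, 0) = 0, max(4.828, 0) = 4.828, max(30.55, 0) = 30.55
Node uu (S = 148.4): continuation = e^(−0.12)·[0.5917·0.0000 + 0.4083·0.0000] = 0.0000; exercise value = 0.0000 ≤ continuation, so V_uu = 0.0000
Node ud (S = 112.8): continuation = e^(−0.12)·[0.5917·0.0000 + 0.4083·4.8281] = 1.7486; exercise value = 0.0000 ≤ continuation, so V_ud = 1.7486
Node dd (S = 85.74): continuation = e^(−0.12)·[0.5917·4.8281 + 0.4083·30.5494] = 13.5976; exercise value = 26.2625 > continuation, so V_dd = 26.2625 (exercise)
Node u (S = 118.8): continuation = e^(−0.12)·[0.5917·0.0000 + 0.4083·1.7486] = 0.6333; exercise value = 0.0000 ≤ continuation, so V_u = 0.6333
Node d (S = 90.25): continuation = e^(−0.12)·[0.5917·1.7486 + 0.4083·26.2625] = 10.4290; exercise value = 21.7500 > continuation, so V_d = 21.7500 (exercise)
Node 0 (S = 95): continuation = e^(−0.12)·[0.5917·0.6333 + 0.4083·21.7500] = 8.2095; exercise value = 17.0000 > continuation, so V_0 = 17.0000 (exercise)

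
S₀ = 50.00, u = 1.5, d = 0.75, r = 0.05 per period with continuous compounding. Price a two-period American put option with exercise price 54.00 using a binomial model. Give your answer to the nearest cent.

Risk-neutral probability p = (e^0.05 − 0.75)/(1.5 − 0.75) = 0.3013/0.7500 = 0.4017
Terminal stock prices: S_uu = 112.5, S_ud = 56.25, S_dd = 28.12
Terminal payoffs (K − S): max(-58.5, 0) = 0, max(-2.25, 0) = 0, max(25.88, 0) = 25.88
Node u (S = 75): continuation = e^(−0.05)·[0.4017·0.0000 + 0.5983·0.0000] = 0.0000; exercise value = 0.0000 ≤ continuation, so V_u = 0.0000
Node d (S = 37.5): continuation = e^(−0.05)·[0.4017·0.0000 + 0.5983·25.8750] = 14.7261; exercise value = 16.5000 > continuation, so V_d = 16.5000 (exercise)
Node 0 (S = 50): continuation = e^(−0.05)·[0.4017·0.0000 + 0.5983·16.5000] = 9.3906; exercise value = 4.0000 ≤ continuation, so V_0 = 9.3906

9.39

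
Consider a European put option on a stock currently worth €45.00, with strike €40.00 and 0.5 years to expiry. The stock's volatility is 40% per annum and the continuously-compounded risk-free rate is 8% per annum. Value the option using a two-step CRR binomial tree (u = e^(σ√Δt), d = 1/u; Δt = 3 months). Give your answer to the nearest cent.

€2.36

CRR parameters: u = e^(σ√Δt) = e^(0.4·√0.25) = 1.2214, d = 1/u = 0.8187
Per-period rate: rΔt = 0.08·0.25 = 0.02, so R = e^0.02 = 1.0202
Risk-neutral probability p = (e^0.02 − 0.8187)/(1.2214 − 0.8187) = 0.2015/0.4027 = 0.5003
Terminal stock prices: S_uu = 67.13, S_ud = 45, S_dd = 30.16
Terminal payoffs (K − S): max(-27.13, 0) = 0, max(-5, 0) = 0, max(9.836, 0) = 9.836
Node u (S = 54.96): V_u = e^(−0.02)·[0.5003·0.0000 + 0.4997·0.0000] = 0.0000
Node d (S = 36.84): V_d = e^(−0.02)·[0.5003·0.0000 + 0.4997·9.8356] = 4.8172
Node 0 (S = 45): V_0 = e^(−0.02)·[0.5003·0.0000 + 0.4997·4.8172] = 2.3593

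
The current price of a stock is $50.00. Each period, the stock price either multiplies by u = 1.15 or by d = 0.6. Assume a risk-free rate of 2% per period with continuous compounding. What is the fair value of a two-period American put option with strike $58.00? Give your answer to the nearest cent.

Risk-neutral probability p = (e^0.02 − 0.6)/(1.15 − 0.6) = 0.4202/0.5500 = 0.7640
Terminal stock prices: S_uu = 66.12, S_ud = 34.5, S_dd = 18
Terminal payoffs (K − S): max(-8.125, 0) = 0, max(23.5, 0) = 23.5, max(40, 0) = 40
Node u (S = 57.5): continuation = e^(−0.02)·[0.7640·0.0000 + 0.2360·23.5000] = 5.4361; exercise value = 0.5000 ≤ continuation, so V_u = 5.4361
Node d (S = 30): continuation = e^(−0.02)·[0.7640·23.5000 + 0.2360·40.0000] = 26.8515; exercise value = 28.0000 > continuation, so V_d = 28.0000 (exercise)
Node 0 (S = 50): continuation = e^(−0.02)·[0.7640·5.4361 + 0.2360·28.0000] = 10.5481; exercise value = 8.0000 ≤ continuation, so V_0 = 10.5481

$10.55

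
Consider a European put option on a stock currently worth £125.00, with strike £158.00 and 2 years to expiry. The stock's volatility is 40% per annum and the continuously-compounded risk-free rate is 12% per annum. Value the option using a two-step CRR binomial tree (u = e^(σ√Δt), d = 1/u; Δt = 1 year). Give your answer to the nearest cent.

CRR parameters: u = e^(σ√Δt) = e^(0.4·√1) = 1.4918, d = 1/u = 0.6703
Per-period rate: rΔt = 0.12·1 = 0.12, so R = e^0.12 = 1.1275
Risk-neutral probability p = (e^0.12 − 0.6703)/(1.4918 − 0.6703) = 0.4572/0.8215 = 0.5565
Terminal stock prices: S_uu = 278.2, S_ud = 125, S_dd = 56.17
Terminal payoffs (K − S): max(-120.2, 0) = 0, max(33, 0) = 33, max(101.8, 0) = 101.8
Node u (S = 186.5): V_u = e^(−0.12)·[0.5565·0.0000 + 0.4435·33.0000] = 12.9802
Node d (S = 83.79): V_d = e^(−0.12)·[0.5565·33.0000 + 0.4435·101.8339] = 56.3434
Node 0 (S = 125): V_0 = e^(−0.12)·[0.5565·12.9802 + 0.4435·56.3434] = 28.5688

£28.57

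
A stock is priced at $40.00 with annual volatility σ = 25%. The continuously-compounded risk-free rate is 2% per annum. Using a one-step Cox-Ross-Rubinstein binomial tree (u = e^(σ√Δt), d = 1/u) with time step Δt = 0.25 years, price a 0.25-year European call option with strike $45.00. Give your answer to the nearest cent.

CRR parameters: u = e^(σ√Δt) = e^(0.25·√0.25) = 1.1331, d = 1/u = 0.8825
Per-period rate: rΔt = 0.02·0.25 = 0.005, so R = e^0.005 = 1.0050
Risk-neutral probability p = (e^0.005 − 0.8825)/(1.1331 − 0.8825) = 0.1225/0.2507 = 0.4888
Terminal stock prices: S_u = 45.33, S_d = 35.3
Terminal payoffs (S − K): max(0.3259, 0) = 0.3259, max(-9.7, 0) = 0
Node 0 (S = 40): V_0 = e^(−0.005)·[0.4888·0.3259 + 0.5112·0.0000] = 0.1585

$0.16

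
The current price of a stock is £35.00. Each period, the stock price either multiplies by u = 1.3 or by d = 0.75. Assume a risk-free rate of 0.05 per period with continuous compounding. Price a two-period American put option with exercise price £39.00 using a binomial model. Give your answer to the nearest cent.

£6.58

Risk-neutral probability p = (e^0.05 − 0.75)/(1.3 − 0.75) = 0.3013/0.5500 = 0.5478
Terminal stock prices: S_uu = 59.15, S_ud = 34.12, S_dd = 19.69
Terminal payoffs (K − S): max(-20.15, 0) = 0, max(4.875, 0) = 4.875, max(19.31, 0) = 19.31
Node u (S = 45.5): continuation = e^(−0.05)·[0.5478·0.0000 + 0.4522·4.8750] = 2.0971; exercise value = 0.0000 ≤ continuation, so V_u = 2.0971
Node d (S = 26.25): continuation = e^(−0.05)·[0.5478·4.8750 + 0.4522·19.3125] = 10.8479; exercise value = 12.7500 > continuation, so V_d = 12.7500 (exercise)
Node 0 (S = 35): continuation = e^(−0.05)·[0.5478·2.0971 + 0.4522·12.7500] = 6.5775; exercise value = 4.0000 ≤ continuation, so V_0 = 6.5775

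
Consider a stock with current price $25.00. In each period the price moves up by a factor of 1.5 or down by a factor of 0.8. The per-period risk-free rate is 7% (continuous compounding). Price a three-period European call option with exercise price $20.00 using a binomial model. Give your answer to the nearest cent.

$10.12

Risk-neutral probability p = (e^0.07 − 0.8)/(1.5 − 0.8) = 0.2725/0.7000 = 0.3893
Terminal stock prices: S_uuu = 84.38, S_uud = 45, S_udd = 24, S_ddd = 12.8
Terminal payoffs (S − K): max(64.38, 0) = 64.38, max(25, 0) = 25, max(4, 0) = 4, max(-7.2, 0) = 0
Node uu (S = 56.25): V_uu = e^(−0.07)·[0.3893·64.3750 + 0.6107·25.0000] = 37.6021
Node ud (S = 30): V_ud = e^(−0.07)·[0.3893·25.0000 + 0.6107·4.0000] = 11.3521
Node dd (S = 16): V_dd = e^(−0.07)·[0.3893·4.0000 + 0.6107·0.0000] = 1.4519
Node u (S = 37.5): V_u = e^(−0.07)·[0.3893·37.6021 + 0.6107·11.3521] = 20.1128
Node d (S = 20): V_d = e^(−0.07)·[0.3893·11.3521 + 0.6107·1.4519] = 4.9473
Node 0 (S = 25): V_0 = e^(−0.07)·[0.3893·20.1128 + 0.6107·4.9473] = 10.1176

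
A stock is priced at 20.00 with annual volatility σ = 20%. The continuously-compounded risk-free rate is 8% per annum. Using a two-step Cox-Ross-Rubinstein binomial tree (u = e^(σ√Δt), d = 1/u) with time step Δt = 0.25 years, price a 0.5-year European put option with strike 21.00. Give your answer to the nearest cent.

CRR parameters: u = e^(σ√Δt) = e^(0.2·√0.25) = 1.1052, d = 1/u = 0.9048
Per-period rate: rΔt = 0.08·0.25 = 0.02, so R = e^0.02 = 1.0202
Risk-neutral probability p = (e^0.02 − 0.9048)/(1.1052 − 0.9048) = 0.1154/0.2003 = 0.5759
Terminal stock prices: S_uu = 24.43, S_ud = 20, S_dd = 16.37
Terminal payoffs (K − S): max(-3.428, 0) = 0, max(1, 0) = 1, max(4.625, 0) = 4.625
Node u (S = 22.1): V_u = e^(−0.02)·[0.5759·0.0000 + 0.4241·1.0000] = 0.4157
Node d (S = 18.1): V_d = e^(−0.02)·[0.5759·1.0000 + 0.4241·4.6254] = 2.4874
Node 0 (S = 20): V_0 = e^(−0.02)·[0.5759·0.4157 + 0.4241·2.4874] = 1.2688

1.27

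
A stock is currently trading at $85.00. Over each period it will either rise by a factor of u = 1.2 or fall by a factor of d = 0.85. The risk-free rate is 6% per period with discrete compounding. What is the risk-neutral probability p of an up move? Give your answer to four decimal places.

Risk-neutral probability p = (1 + 0.06 − 0.85)/(1.2 − 0.85) = 0.2100/0.3500 = 0.6000

p = 0.6000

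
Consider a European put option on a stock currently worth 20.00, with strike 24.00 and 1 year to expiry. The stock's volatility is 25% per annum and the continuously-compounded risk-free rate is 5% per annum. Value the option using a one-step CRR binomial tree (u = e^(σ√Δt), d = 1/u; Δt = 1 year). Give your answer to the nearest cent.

CRR parameters: u = e^(σ√Δt) = e^(0.25·√1) = 1.2840, d = 1/u = 0.7788
Per-period rate: rΔt = 0.05·1 = 0.05, so R = e^0.05 = 1.0513
Risk-neutral probability p = (e^0.05 − 0.7788)/(1.2840 − 0.7788) = 0.2725/0.5052 = 0.5393
Terminal stock prices: S_u = 25.68, S_d = 15.58
Terminal payoffs (K − S): max(-1.681, 0) = 0, max(8.424, 0) = 8.424
Node 0 (S = 20): V_0 = e^(−0.05)·[0.5393·0.0000 + 0.4607·8.4240] = 3.6916

3.69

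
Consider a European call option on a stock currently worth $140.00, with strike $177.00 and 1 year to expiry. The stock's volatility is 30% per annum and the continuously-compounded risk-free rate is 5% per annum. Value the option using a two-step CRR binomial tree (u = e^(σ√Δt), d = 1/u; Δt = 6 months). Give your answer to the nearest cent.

$9.02

CRR parameters: u = e^(σ√Δt) = e^(0.3·√0.5) = 1.2363, d = 1/u = 0.8089
Per-period rate: rΔt = 0.05·0.5 = 0.025, so R = e^0.025 = 1.0253
Risk-neutral probability p = (e^0.025 − 0.8089)/(1.2363 − 0.8089) = 0.2165/0.4275 = 0.5064
Terminal stock prices: S_uu = 214, S_ud = 140, S_dd = 91.6
Terminal payoffs (S − K): max(36.99, 0) = 36.99, max(-37, 0) = 0, max(-85.4, 0) = 0
Node u (S = 173.1): V_u = e^(−0.025)·[0.5064·36.9851 + 0.4936·0.0000] = 18.2664
Node d (S = 113.2): V_d = e^(−0.025)·[0.5064·0.0000 + 0.4936·0.0000] = 0.0000
Node 0 (S = 140): V_0 = e^(−0.025)·[0.5064·18.2664 + 0.4936·0.0000] = 9.0215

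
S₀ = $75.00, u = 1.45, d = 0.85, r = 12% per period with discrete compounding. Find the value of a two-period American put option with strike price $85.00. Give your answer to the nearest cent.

$10.44

Risk-neutral probability p = (1 + 0.12 − 0.85)/(1.45 − 0.85) = 0.2700/0.6000 = 0.4500
Terminal stock prices: S_uu = 157.7, S_ud = 92.44, S_dd = 54.19
Terminal payoffs (K − S): max(-72.69, 0) = 0, max(-7.438, 0) = 0, max(30.81, 0) = 30.81
Node u (S = 108.8): continuation = 1/1.12·[0.4500·0.0000 + 0.5500·0.0000] = 0.0000; exercise value = 0.0000 ≤ continuation, so V_u = 0.0000
Node d (S = 63.75): continuation = 1/1.12·[0.4500·0.0000 + 0.5500·30.8125] = 15.1311; exercise value = 21.2500 > continuation, so V_d = 21.2500 (exercise)
Node 0 (S = 75): continuation = 1/1.12·[0.4500·0.0000 + 0.5500·21.2500] = 10.4353; exercise value = 10.0000 ≤ continuation, so V_0 = 10.4353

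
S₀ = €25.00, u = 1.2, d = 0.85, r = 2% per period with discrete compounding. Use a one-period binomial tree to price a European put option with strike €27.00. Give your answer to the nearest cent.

€2.90

Risk-neutral probability p = (1 + 0.02 − 0.85)/(1.2 − 0.85) = 0.1700/0.3500 = 0.4857
Terminal stock prices: S_u = 30, S_d = 21.25
Terminal payoffs (K − S): max(-3, 0) = 0, max(5.75, 0) = 5.75
Node 0 (S = 25): V_0 = 1/1.02·[0.4857·0.0000 + 0.5143·5.7500] = 2.8992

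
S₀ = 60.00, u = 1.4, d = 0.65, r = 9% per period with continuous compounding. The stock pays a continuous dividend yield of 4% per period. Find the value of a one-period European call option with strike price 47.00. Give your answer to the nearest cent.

18.09

Per-period risk-free factor R = e^0.09 = 1.0942; dividend-adjusted growth = e^(0.09−0.04) = 1.0513.
Risk-neutral probability p = (1.0513 − 0.65)/(1.4 − 0.65) = 0.4013/0.7500 = 0.5350
Terminal stock prices: S_u = 84, S_d = 39
Terminal payoffs (S − K): max(37, 0) = 37, max(-8, 0) = 0
Node 0 (S = 60): V_0 = e^(−0.09)·[0.5350·37.0000 + 0.4650·0.0000] = 18.0922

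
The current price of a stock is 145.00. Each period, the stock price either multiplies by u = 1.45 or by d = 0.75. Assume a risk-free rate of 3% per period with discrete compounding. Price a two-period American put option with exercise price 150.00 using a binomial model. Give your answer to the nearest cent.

Risk-neutral probability p = (1 + 0.03 − 0.75)/(1.45 − 0.75) = 0.2800/0.7000 = 0.4000
Terminal stock prices: S_uu = 304.9, S_ud = 157.7, S_dd = 81.56
Terminal payoffs (K − S): max(-154.9, 0) = 0, max(-7.688, 0) = 0, max(68.44, 0) = 68.44
Node u (S = 210.2): continuation = 1/1.03·[0.4000·0.0000 + 0.6000·0.0000] = 0.0000; exercise value = 0.0000 ≤ continuation, so V_u = 0.0000
Node d (S = 108.8): continuation = 1/1.03·[0.4000·0.0000 + 0.6000·68.4375] = 39.8665; exercise value = 41.2500 > continuation, so V_d = 41.2500 (exercise)
Node 0 (S = 145): continuation = 1/1.03·[0.4000·0.0000 + 0.6000·41.2500] = 24.0291; exercise value = 5.0000 ≤ continuation, so V_0 = 24.0291

24.03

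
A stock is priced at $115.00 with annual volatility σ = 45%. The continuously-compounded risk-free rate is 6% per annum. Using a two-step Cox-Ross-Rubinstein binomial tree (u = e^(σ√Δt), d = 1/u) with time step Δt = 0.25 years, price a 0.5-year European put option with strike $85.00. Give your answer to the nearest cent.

$3.10

CRR parameters: u = e^(σ√Δt) = e^(0.45·√0.25) = 1.2523, d = 1/u = 0.7985
Per-period rate: rΔt = 0.06·0.25 = 0.015, so R = e^0.015 = 1.0151
Risk-neutral probability p = (e^0.015 − 0.7985)/(1.2523 − 0.7985) = 0.2166/0.4538 = 0.4773
Terminal stock prices: S_uu = 180.4, S_ud = 115, S_dd = 73.33
Terminal payoffs (K − S): max(-95.36, 0) = 0, max(-30, 0) = 0, max(11.67, 0) = 11.67
Node u (S = 144): V_u = e^(−0.015)·[0.4773·0.0000 + 0.5227·0.0000] = 0.0000
Node d (S = 91.83): V_d = e^(−0.015)·[0.4773·0.0000 + 0.5227·11.6728] = 6.0106
Node 0 (S = 115): V_0 = e^(−0.015)·[0.4773·0.0000 + 0.5227·6.0106] = 3.0951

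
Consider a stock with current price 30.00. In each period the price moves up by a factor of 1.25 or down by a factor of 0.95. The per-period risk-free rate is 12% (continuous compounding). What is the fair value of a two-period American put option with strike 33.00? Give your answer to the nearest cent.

Risk-neutral probability p = (e^0.12 − 0.95)/(1.25 − 0.95) = 0.1775/0.3000 = 0.5917
Terminal stock prices: S_uu = 46.88, S_ud = 35.62, S_dd = 27.07
Terminal payoffs (K − S): max(-13.88, 0) = 0, max(-2.625, 0) = 0, max(5.925, 0) = 5.925
Node u (S = 37.5): continuation = e^(−0.12)·[0.5917·0.0000 + 0.4083·0.0000] = 0.0000; exercise value = 0.0000 ≤ continuation, so V_u = 0.0000
Node d (S = 28.5): continuation = e^(−0.12)·[0.5917·0.0000 + 0.4083·5.9250] = 2.1458; exercise value = 4.5000 > continuation, so V_d = 4.5000 (exercise)
Node 0 (S = 30): continuation = e^(−0.12)·[0.5917·0.0000 + 0.4083·4.5000] = 1.6298; exercise value = 3.0000 > continuation, so V_0 = 3.0000 (exercise)

3.00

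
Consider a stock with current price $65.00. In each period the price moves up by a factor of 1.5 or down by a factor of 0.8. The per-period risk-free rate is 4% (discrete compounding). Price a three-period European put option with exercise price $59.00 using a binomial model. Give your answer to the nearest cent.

$6.49

Risk-neutral probability p = (1 + 0.04 − 0.8)/(1.5 − 0.8) = 0.2400/0.7000 = 0.3429
Terminal stock prices: S_uuu = 219.4, S_uud = 117, S_udd = 62.4, S_ddd = 33.28
Terminal payoffs (K − S): max(-160.4, 0) = 0, max(-58, 0) = 0, max(-3.4, 0) = 0, max(25.72, 0) = 25.72
Node uu (S = 146.2): V_uu = 1/1.04·[0.3429·0.0000 + 0.6571·0.0000] = 0.0000
Node ud (S = 78): V_ud = 1/1.04·[0.3429·0.0000 + 0.6571·0.0000] = 0.0000
Node dd (S = 41.6): V_dd = 1/1.04·[0.3429·0.0000 + 0.6571·25.7200] = 16.2516
Node u (S = 97.5): V_u = 1/1.04·[0.3429·0.0000 + 0.6571·0.0000] = 0.0000
Node d (S = 52): V_d = 1/1.04·[0.3429·0.0000 + 0.6571·16.2516] = 10.2689
Node 0 (S = 65): V_0 = 1/1.04·[0.3429·0.0000 + 0.6571·10.2689] = 6.4886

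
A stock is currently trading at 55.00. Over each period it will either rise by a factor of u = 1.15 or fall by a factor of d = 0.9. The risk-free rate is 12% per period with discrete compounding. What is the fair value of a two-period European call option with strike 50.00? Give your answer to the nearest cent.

15.20

Risk-neutral probability p = (1 + 0.12 − 0.9)/(1.15 − 0.9) = 0.2200/0.2500 = 0.8800
Terminal stock prices: S_uu = 72.74, S_ud = 56.92, S_dd = 44.55
Terminal payoffs (S − K): max(22.74, 0) = 22.74, max(6.925, 0) = 6.925, max(-5.45, 0) = 0
Node u (S = 63.25): V_u = 1/1.12·[0.8800·22.7375 + 0.1200·6.9250] = 18.6071
Node d (S = 49.5): V_d = 1/1.12·[0.8800·6.9250 + 0.1200·0.0000] = 5.4411
Node 0 (S = 55): V_0 = 1/1.12·[0.8800·18.6071 + 0.1200·5.4411] = 15.2029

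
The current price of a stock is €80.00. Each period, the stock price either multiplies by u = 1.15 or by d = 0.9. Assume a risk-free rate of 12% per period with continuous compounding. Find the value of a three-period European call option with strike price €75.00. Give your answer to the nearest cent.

€27.69

Risk-neutral probability p = (e^0.12 − 0.9)/(1.15 − 0.9) = 0.2275/0.2500 = 0.9100
Terminal stock prices: S_uuu = 121.7, S_uud = 95.22, S_udd = 74.52, S_ddd = 58.32
Terminal payoffs (S − K): max(46.67, 0) = 46.67, max(20.22, 0) = 20.22, max(-0.48, 0) = 0, max(-16.68, 0) = 0
Node uu (S = 105.8): V_uu = e^(−0.12)·[0.9100·46.6700 + 0.0900·20.2200] = 39.2810
Node ud (S = 82.8): V_ud = e^(−0.12)·[0.9100·20.2200 + 0.0900·0.0000] = 16.3193
Node dd (S = 64.8): V_dd = e^(−0.12)·[0.9100·0.0000 + 0.0900·0.0000] = 0.0000
Node u (S = 92): V_u = e^(−0.12)·[0.9100·39.2810 + 0.0900·16.3193] = 33.0060
Node d (S = 72): V_d = e^(−0.12)·[0.9100·16.3193 + 0.0900·0.0000] = 13.1711
Node 0 (S = 80): V_0 = e^(−0.12)·[0.9100·33.0060 + 0.0900·13.1711] = 27.6902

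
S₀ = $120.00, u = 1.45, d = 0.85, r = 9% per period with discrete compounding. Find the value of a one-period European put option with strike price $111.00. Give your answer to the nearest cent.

Risk-neutral probability p = (1 + 0.09 − 0.85)/(1.45 − 0.85) = 0.2400/0.6000 = 0.4000
Terminal stock prices: S_u = 174, S_d = 102
Terminal payoffs (K − S): max(-63, 0) = 0, max(9, 0) = 9
Node 0 (S = 120): V_0 = 1/1.09·[0.4000·0.0000 + 0.6000·9.0000] = 4.9541

$4.95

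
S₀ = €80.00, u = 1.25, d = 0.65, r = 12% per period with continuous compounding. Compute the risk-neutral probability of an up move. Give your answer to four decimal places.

Risk-neutral probability p = (e^0.12 − 0.65)/(1.25 − 0.65) = 0.4775/0.6000 = 0.7958

p = 0.7958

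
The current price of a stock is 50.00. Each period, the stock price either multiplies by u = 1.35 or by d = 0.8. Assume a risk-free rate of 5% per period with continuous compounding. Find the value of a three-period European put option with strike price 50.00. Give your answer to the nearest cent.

Risk-neutral probability p = (e^0.05 − 0.8)/(1.35 − 0.8) = 0.2513/0.5500 = 0.4569
Terminal stock prices: S_uuu = 123, S_uud = 72.9, S_udd = 43.2, S_ddd = 25.6
Terminal payoffs (K − S): max(-73.02, 0) = 0, max(-22.9, 0) = 0, max(6.8, 0) = 6.8, max(24.4, 0) = 24.4
Node uu (S = 91.13): V_uu = e^(−0.05)·[0.4569·0.0000 + 0.5431·0.0000] = 0.0000
Node ud (S = 54): V_ud = e^(−0.05)·[0.4569·0.0000 + 0.5431·6.8000] = 3.5132
Node dd (S = 32): V_dd = e^(−0.05)·[0.4569·6.8000 + 0.5431·24.4000] = 15.5615
Node u (S = 67.5): V_u = e^(−0.05)·[0.4569·0.0000 + 0.5431·3.5132] = 1.8151
Node d (S = 40): V_d = e^(−0.05)·[0.4569·3.5132 + 0.5431·15.5615] = 9.5667
Node 0 (S = 50): V_0 = e^(−0.05)·[0.4569·1.8151 + 0.5431·9.5667] = 5.7315

5.73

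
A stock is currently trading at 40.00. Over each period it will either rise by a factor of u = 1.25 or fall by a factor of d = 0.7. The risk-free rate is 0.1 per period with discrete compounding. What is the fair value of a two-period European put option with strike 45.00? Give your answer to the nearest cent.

Risk-neutral probability p = (1 + 0.1 − 0.7)/(1.25 − 0.7) = 0.4000/0.5500 = 0.7273
Terminal stock prices: S_uu = 62.5, S_ud = 35, S_dd = 19.6
Terminal payoffs (K − S): max(-17.5, 0) = 0, max(10, 0) = 10, max(25.4, 0) = 25.4
Node u (S = 50): V_u = 1/1.1·[0.7273·0.0000 + 0.2727·10.0000] = 2.4793
Node d (S = 28): V_d = 1/1.1·[0.7273·10.0000 + 0.2727·25.4000] = 12.9091
Node 0 (S = 40): V_0 = 1/1.1·[0.7273·2.4793 + 0.2727·12.9091] = 4.8398

4.84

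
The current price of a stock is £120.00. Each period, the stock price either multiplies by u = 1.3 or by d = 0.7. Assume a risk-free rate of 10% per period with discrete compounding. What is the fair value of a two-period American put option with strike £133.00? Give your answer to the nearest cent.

£19.22

Risk-neutral probability p = (1 + 0.1 − 0.7)/(1.3 − 0.7) = 0.4000/0.6000 = 0.6667
Terminal stock prices: S_uu = 202.8, S_ud = 109.2, S_dd = 58.8
Terminal payoffs (K − S): max(-69.8, 0) = 0, max(23.8, 0) = 23.8, max(74.2, 0) = 74.2
Node u (S = 156): continuation = 1/1.1·[0.6667·0.0000 + 0.3333·23.8000] = 7.2121; exercise value = 0.0000 ≤ continuation, so V_u = 7.2121
Node d (S = 84): continuation = 1/1.1·[0.6667·23.8000 + 0.3333·74.2000] = 36.9091; exercise value = 49.0000 > continuation, so V_d = 49.0000 (exercise)
Node 0 (S = 120): continuation = 1/1.1·[0.6667·7.2121 + 0.3333·49.0000] = 19.2195; exercise value = 13.0000 ≤ continuation, so V_0 = 19.2195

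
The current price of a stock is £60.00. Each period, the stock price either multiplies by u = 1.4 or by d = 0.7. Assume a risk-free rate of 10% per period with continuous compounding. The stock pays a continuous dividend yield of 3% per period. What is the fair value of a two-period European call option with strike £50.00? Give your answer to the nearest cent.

£19.26

Per-period risk-free factor R = e^0.1 = 1.1052; dividend-adjusted growth = e^(0.1−0.03) = 1.0725.
Risk-neutral probability p = (1.0725 − 0.7)/(1.4 − 0.7) = 0.3725/0.7000 = 0.5322
Terminal stock prices: S_uu = 117.6, S_ud = 58.8, S_dd = 29.4
Terminal payoffs (S − K): max(67.6, 0) = 67.6, max(8.8, 0) = 8.8, max(-20.6, 0) = 0
Node u (S = 84): V_u = e^(−0.1)·[0.5322·67.6000 + 0.4678·8.8000] = 36.2756
Node d (S = 42): V_d = e^(−0.1)·[0.5322·8.8000 + 0.4678·0.0000] = 4.2373
Node 0 (S = 60): V_0 = e^(−0.1)·[0.5322·36.2756 + 0.4678·4.2373] = 19.2609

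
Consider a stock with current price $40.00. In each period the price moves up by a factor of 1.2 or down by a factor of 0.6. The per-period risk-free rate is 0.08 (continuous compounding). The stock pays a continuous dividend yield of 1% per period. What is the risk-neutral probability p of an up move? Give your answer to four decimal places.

Per-period risk-free factor R = e^0.08 = 1.0833; dividend-adjusted growth = e^(0.08−0.01) = 1.0725.
Risk-neutral probability p = (1.0725 − 0.6)/(1.2 − 0.6) = 0.4725/0.6000 = 0.7875

p = 0.7875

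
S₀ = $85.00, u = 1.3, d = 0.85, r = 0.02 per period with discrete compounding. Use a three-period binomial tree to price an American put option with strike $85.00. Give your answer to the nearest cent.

Risk-neutral probability p = (1 + 0.02 − 0.85)/(1.3 − 0.85) = 0.1700/0.4500 = 0.3778
Terminal stock prices: S_uuu = 186.7, S_uud = 122.1, S_udd = 79.84, S_ddd = 52.2
Terminal payoffs (K − S): max(-101.7, 0) = 0, max(-37.1, 0) = 0, max(5.164, 0) = 5.164, max(32.8, 0) = 32.8
Node uu (S = 143.7): continuation = 1/1.02·[0.3778·0.0000 + 0.6222·0.0000] = 0.0000; exercise value = 0.0000 ≤ continuation, so V_uu = 0.0000
Node ud (S = 93.92): continuation = 1/1.02·[0.3778·0.0000 + 0.6222·5.1638] = 3.1500; exercise value = 0.0000 ≤ continuation, so V_ud = 3.1500
Node dd (S = 61.41): continuation = 1/1.02·[0.3778·5.1638 + 0.6222·32.7994] = 21.9208; exercise value = 23.5875 > continuation, so V_dd = 23.5875 (exercise)
Node u (S = 110.5): continuation = 1/1.02·[0.3778·0.0000 + 0.6222·3.1500] = 1.9216; exercise value = 0.0000 ≤ continuation, so V_u = 1.9216
Node d (S = 72.25): continuation = 1/1.02·[0.3778·3.1500 + 0.6222·23.5875] = 15.5556; exercise value = 12.7500 ≤ continuation, so V_d = 15.5556
Node 0 (S = 85): continuation = 1/1.02·[0.3778·1.9216 + 0.6222·15.5556] = 10.2009; exercise value = 0.0000 ≤ continuation, so V_0 = 10.2009

$10.20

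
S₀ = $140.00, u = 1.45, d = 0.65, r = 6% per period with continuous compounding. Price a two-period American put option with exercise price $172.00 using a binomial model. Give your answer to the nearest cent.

$45.89

Risk-neutral probability p = (e^0.06 − 0.65)/(1.45 − 0.65) = 0.4118/0.8000 = 0.5148
Terminal stock prices: S_uu = 294.4, S_ud = 132, S_dd = 59.15
Terminal payoffs (K − S): max(-122.4, 0) = 0, max(40.05, 0) = 40.05, max(112.8, 0) = 112.8
Node u (S = 203): continuation = e^(−0.06)·[0.5148·0.0000 + 0.4852·40.0500] = 18.3008; exercise value = 0.0000 ≤ continuation, so V_u = 18.3008
Node d (S = 91): continuation = e^(−0.06)·[0.5148·40.0500 + 0.4852·112.8500] = 70.9835; exercise value = 81.0000 > continuation, so V_d = 81.0000 (exercise)
Node 0 (S = 140): continuation = e^(−0.06)·[0.5148·18.3008 + 0.4852·81.0000] = 45.8853; exercise value = 32.0000 ≤ continuation, so V_0 = 45.8853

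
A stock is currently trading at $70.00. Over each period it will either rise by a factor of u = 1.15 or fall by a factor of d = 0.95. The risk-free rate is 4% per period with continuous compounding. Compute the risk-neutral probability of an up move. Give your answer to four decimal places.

Risk-neutral probability p = (e^0.04 − 0.95)/(1.15 − 0.95) = 0.0908/0.2000 = 0.4541

p = 0.4541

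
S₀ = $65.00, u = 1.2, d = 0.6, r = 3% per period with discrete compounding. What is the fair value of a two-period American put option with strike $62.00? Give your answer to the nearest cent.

$9.24

Risk-neutral probability p = (1 + 0.03 − 0.6)/(1.2 − 0.6) = 0.4300/0.6000 = 0.7167
Terminal stock prices: S_uu = 93.6, S_ud = 46.8, S_dd = 23.4
Terminal payoffs (K − S): max(-31.6, 0) = 0, max(15.2, 0) = 15.2, max(38.6, 0) = 38.6
Node u (S = 78): continuation = 1/1.03·[0.7167·0.0000 + 0.2833·15.2000] = 4.1812; exercise value = 0.0000 ≤ continuation, so V_u = 4.1812
Node d (S = 39): continuation = 1/1.03·[0.7167·15.2000 + 0.2833·38.6000] = 21.1942; exercise value = 23.0000 > continuation, so V_d = 23.0000 (exercise)
Node 0 (S = 65): continuation = 1/1.03·[0.7167·4.1812 + 0.2833·23.0000] = 9.2361; exercise value = 0.0000 ≤ continuation, so V_0 = 9.2361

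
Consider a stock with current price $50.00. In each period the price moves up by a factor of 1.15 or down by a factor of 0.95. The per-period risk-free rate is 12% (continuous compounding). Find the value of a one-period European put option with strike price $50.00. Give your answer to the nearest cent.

Risk-neutral probability p = (e^0.12 − 0.95)/(1.15 − 0.95) = 0.1775/0.2000 = 0.8875
Terminal stock prices: S_u = 57.5, S_d = 47.5
Terminal payoffs (K − S): max(-7.5, 0) = 0, max(2.5, 0) = 2.5
Node 0 (S = 50): V_0 = e^(−0.12)·[0.8875·0.0000 + 0.1125·2.5000] = 0.2495

$0.25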